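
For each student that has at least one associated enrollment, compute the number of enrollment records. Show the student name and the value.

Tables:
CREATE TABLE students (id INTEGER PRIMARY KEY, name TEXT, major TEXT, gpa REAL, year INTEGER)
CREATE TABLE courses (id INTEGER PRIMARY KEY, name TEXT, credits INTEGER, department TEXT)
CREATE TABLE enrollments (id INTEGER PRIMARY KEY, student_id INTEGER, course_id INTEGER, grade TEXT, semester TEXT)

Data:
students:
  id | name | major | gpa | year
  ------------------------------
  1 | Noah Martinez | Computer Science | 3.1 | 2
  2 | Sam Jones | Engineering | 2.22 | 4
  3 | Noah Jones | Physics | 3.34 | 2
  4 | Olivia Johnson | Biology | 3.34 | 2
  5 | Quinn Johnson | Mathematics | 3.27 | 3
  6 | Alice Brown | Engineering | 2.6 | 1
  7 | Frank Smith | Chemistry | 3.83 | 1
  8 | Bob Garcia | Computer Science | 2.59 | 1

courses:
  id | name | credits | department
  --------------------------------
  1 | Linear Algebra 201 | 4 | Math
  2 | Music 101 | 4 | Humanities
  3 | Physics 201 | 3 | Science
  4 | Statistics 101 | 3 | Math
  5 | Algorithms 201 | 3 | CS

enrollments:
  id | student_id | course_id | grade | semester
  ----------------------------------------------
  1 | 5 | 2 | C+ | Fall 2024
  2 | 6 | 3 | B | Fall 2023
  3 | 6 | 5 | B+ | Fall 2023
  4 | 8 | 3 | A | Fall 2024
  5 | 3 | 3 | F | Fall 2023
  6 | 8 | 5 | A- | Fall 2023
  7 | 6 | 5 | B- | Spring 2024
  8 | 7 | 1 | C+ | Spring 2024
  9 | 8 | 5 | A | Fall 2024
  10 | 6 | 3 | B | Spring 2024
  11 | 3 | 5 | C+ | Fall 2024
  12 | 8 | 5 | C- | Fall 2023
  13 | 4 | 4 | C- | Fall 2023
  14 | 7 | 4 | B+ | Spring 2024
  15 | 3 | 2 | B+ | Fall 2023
SELECT p.name, COUNT(*) AS n FROM enrollments c JOIN students p ON c.student_id = p.id GROUP BY p.id, p.name

Execution result:
name | n
Noah Jones | 3
Olivia Johnson | 1
Quinn Johnson | 1
Alice Brown | 4
Frank Smith | 2
Bob Garcia | 4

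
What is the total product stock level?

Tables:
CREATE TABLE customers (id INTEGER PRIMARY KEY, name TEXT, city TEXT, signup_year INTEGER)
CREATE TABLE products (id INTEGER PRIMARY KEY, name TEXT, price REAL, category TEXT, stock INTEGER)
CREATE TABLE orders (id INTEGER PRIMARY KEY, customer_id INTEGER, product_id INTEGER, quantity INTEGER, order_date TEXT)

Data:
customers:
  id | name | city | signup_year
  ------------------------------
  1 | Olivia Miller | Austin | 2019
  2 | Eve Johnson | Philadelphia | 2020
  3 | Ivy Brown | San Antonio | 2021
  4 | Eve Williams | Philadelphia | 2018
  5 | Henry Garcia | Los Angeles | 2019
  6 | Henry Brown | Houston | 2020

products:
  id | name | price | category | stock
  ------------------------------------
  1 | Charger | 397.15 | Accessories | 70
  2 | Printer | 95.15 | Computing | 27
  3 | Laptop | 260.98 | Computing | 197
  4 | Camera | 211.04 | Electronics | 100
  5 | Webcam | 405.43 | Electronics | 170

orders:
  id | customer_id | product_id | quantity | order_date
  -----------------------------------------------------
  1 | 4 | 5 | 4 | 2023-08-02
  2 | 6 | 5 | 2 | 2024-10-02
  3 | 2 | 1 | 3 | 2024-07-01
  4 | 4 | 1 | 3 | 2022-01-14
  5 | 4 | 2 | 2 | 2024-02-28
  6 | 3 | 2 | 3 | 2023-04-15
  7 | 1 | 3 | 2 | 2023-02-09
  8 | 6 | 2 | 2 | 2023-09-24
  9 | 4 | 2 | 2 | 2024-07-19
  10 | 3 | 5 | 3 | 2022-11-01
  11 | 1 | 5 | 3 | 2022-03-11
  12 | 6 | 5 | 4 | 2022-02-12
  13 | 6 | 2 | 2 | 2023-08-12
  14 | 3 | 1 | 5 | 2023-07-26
SELECT SUM(stock) FROM products

Execution result:
564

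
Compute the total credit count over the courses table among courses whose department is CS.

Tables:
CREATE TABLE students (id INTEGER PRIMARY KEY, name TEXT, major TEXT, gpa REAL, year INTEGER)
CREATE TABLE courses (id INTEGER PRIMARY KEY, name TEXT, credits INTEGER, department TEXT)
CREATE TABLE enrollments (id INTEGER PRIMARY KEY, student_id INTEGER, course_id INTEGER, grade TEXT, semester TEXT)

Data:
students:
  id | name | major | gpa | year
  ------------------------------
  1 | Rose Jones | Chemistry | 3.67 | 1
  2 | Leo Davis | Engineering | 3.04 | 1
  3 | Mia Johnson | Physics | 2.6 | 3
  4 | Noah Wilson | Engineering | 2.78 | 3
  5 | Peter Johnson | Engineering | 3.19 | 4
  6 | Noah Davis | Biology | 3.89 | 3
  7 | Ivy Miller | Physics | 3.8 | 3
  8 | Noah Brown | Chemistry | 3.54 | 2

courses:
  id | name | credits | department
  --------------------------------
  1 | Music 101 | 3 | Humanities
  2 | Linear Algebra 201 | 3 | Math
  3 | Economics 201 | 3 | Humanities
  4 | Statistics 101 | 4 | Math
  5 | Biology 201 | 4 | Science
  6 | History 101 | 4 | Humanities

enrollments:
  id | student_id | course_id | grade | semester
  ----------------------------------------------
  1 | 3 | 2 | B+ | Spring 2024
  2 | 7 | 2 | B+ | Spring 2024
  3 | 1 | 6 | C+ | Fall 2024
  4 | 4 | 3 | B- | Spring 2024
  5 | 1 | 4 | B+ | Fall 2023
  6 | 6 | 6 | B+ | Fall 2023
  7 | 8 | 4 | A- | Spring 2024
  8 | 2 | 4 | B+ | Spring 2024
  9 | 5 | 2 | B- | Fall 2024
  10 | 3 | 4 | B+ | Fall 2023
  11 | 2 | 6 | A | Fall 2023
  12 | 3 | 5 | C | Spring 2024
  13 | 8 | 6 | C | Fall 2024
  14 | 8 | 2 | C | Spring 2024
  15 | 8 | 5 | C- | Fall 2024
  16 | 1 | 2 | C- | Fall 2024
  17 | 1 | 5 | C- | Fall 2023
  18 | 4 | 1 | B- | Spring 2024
SELECT SUM(credits) FROM courses WHERE department = 'CS'

Execution result:
NULL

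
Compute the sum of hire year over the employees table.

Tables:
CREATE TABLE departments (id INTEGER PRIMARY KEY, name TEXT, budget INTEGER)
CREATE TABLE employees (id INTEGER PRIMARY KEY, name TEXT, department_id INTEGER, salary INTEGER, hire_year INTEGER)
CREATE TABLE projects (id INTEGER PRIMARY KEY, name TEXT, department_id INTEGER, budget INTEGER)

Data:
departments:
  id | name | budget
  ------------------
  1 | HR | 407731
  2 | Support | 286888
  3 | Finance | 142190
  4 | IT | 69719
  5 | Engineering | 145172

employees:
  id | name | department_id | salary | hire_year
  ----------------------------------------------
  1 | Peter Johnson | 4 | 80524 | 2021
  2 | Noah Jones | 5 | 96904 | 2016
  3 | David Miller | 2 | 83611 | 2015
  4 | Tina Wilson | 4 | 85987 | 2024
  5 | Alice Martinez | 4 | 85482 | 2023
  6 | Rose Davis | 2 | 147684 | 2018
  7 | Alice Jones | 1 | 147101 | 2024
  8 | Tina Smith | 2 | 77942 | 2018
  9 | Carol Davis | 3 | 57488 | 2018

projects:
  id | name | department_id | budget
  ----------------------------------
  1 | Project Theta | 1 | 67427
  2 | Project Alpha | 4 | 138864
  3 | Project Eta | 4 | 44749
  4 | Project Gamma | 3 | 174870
SELECT SUM(hire_year) FROM employees

Execution result:
18177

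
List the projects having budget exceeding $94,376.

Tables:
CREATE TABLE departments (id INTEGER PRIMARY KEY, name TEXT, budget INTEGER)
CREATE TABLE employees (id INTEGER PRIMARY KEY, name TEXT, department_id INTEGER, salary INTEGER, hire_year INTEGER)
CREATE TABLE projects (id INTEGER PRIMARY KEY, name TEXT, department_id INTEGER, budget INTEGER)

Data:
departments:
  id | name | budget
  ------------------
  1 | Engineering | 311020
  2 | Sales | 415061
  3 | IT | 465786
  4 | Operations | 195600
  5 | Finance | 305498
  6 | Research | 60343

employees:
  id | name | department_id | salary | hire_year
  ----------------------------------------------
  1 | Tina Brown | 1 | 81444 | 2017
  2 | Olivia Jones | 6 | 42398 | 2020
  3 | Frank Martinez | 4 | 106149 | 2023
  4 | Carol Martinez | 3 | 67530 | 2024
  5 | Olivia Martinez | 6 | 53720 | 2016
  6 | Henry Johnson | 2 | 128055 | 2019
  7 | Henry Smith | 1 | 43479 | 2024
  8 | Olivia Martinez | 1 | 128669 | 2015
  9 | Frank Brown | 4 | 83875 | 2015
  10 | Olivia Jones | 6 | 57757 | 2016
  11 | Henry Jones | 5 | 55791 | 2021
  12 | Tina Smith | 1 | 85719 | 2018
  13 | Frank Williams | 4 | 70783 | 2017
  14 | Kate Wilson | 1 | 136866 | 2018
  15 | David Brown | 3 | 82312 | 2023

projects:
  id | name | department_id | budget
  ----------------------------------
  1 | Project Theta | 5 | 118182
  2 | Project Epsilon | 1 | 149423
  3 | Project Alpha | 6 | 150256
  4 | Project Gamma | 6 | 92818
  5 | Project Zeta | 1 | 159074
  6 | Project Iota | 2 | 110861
SELECT name, budget FROM projects WHERE budget > 94376

Execution result:
name | budget
Project Theta | 118182
Project Epsilon | 149423
Project Alpha | 150256
Project Zeta | 159074
Project Iota | 110861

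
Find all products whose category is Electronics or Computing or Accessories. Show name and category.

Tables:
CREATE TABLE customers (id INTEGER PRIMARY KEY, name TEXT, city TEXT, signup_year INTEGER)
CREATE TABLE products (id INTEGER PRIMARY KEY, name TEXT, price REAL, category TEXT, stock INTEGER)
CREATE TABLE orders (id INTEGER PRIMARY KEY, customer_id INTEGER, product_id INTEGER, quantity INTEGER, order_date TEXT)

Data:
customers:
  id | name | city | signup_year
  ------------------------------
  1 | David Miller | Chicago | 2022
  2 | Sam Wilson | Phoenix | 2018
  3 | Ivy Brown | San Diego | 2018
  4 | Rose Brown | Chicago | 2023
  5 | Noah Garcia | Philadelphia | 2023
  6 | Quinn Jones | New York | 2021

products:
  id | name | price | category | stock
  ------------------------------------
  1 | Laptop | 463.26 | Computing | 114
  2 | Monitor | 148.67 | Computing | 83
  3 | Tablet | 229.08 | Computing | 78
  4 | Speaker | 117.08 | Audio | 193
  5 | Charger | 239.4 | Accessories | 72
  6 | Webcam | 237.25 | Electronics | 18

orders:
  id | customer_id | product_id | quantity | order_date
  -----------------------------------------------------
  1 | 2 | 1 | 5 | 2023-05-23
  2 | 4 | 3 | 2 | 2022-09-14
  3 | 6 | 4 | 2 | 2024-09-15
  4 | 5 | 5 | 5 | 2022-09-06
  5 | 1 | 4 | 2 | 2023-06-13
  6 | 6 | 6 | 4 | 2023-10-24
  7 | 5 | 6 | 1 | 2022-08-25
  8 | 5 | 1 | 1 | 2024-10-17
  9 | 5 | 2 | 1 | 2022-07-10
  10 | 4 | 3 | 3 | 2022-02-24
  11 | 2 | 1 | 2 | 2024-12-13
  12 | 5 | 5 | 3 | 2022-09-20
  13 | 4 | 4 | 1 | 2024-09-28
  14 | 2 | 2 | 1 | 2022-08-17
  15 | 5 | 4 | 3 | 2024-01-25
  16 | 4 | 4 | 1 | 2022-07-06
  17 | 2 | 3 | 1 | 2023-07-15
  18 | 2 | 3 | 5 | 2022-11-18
SELECT name, category FROM products WHERE category IN ('Electronics', 'Computing', 'Accessories')

Execution result:
name | category
Laptop | Computing
Monitor | Computing
Tablet | Computing
Charger | Accessories
Webcam | Electronics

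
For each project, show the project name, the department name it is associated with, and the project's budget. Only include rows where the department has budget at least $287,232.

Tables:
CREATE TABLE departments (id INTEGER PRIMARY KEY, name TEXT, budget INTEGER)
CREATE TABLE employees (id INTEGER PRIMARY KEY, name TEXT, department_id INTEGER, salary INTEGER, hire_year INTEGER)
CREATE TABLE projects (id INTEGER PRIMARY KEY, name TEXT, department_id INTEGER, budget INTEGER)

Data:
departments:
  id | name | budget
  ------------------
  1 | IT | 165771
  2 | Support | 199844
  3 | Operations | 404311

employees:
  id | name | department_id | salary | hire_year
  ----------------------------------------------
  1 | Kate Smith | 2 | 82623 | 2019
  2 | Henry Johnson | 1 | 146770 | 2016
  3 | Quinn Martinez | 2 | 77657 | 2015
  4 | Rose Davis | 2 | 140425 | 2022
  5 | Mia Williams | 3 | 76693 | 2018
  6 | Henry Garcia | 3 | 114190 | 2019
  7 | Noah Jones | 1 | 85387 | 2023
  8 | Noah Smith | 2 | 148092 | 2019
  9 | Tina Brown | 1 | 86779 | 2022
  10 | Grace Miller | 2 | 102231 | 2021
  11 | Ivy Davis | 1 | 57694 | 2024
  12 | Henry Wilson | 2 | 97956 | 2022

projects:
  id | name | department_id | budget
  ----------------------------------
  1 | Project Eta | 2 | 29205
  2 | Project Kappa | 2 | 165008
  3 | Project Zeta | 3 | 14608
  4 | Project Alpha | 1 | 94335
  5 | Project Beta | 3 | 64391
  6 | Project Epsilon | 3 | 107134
SELECT c.name, p.name AS department, c.budget FROM projects c JOIN departments p ON c.department_id = p.id WHERE p.budget >= 287232

Execution result:
name | department | budget
Project Zeta | Operations | 14608
Project Beta | Operations | 64391
Project Epsilon | Operations | 107134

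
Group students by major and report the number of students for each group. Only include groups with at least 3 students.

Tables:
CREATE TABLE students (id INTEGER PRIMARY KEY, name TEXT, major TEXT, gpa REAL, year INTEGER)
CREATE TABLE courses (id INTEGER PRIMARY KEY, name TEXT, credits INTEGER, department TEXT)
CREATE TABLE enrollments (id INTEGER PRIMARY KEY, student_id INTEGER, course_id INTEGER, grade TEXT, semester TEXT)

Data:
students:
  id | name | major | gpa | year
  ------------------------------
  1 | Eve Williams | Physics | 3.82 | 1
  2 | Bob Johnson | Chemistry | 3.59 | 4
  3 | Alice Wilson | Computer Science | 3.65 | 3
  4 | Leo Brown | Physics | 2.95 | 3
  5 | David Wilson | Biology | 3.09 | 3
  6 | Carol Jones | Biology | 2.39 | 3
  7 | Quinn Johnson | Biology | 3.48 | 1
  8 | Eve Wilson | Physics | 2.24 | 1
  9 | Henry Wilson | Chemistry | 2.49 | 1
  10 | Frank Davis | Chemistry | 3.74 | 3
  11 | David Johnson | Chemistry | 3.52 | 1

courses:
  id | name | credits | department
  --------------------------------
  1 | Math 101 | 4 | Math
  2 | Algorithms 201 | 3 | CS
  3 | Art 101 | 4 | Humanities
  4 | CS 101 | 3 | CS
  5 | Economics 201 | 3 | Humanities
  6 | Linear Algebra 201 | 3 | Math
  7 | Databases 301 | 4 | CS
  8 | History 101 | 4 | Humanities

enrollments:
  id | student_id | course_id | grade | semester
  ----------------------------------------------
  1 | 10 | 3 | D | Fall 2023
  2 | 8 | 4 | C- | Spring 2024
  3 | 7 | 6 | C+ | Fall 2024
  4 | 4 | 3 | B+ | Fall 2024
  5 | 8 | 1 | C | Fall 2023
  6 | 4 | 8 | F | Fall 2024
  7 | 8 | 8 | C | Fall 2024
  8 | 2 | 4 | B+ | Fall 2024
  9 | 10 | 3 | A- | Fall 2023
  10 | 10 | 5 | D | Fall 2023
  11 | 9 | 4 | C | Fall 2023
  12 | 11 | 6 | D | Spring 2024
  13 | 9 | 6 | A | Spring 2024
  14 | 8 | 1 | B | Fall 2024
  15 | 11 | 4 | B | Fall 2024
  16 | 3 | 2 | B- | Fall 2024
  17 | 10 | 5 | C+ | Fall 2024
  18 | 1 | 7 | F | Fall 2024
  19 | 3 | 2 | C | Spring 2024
SELECT major, COUNT(*) AS n FROM students GROUP BY major HAVING COUNT(*) >= 3

Execution result:
major | n
Biology | 3
Chemistry | 4
Physics | 3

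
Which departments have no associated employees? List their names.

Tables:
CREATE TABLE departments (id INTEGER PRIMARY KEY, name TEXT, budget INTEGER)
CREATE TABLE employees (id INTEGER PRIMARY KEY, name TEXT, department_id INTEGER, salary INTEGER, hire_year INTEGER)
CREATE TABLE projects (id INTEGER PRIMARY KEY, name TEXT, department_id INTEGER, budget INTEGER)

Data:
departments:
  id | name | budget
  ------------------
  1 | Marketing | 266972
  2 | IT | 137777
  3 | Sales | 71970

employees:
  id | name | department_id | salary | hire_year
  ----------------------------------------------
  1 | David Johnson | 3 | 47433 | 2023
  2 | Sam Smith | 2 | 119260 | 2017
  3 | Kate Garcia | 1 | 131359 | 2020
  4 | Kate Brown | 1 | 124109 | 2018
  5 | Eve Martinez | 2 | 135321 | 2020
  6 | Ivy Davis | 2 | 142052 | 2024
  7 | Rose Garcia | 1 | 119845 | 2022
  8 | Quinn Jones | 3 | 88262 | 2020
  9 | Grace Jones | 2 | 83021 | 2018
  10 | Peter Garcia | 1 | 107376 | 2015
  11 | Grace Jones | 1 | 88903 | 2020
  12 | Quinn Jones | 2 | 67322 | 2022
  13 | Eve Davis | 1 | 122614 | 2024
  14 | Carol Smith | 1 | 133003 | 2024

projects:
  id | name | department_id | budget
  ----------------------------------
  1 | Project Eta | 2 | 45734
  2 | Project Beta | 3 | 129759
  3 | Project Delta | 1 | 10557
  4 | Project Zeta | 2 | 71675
SELECT p.name FROM departments p LEFT JOIN employees c ON c.department_id = p.id WHERE c.id IS NULL

Execution result:
(no rows)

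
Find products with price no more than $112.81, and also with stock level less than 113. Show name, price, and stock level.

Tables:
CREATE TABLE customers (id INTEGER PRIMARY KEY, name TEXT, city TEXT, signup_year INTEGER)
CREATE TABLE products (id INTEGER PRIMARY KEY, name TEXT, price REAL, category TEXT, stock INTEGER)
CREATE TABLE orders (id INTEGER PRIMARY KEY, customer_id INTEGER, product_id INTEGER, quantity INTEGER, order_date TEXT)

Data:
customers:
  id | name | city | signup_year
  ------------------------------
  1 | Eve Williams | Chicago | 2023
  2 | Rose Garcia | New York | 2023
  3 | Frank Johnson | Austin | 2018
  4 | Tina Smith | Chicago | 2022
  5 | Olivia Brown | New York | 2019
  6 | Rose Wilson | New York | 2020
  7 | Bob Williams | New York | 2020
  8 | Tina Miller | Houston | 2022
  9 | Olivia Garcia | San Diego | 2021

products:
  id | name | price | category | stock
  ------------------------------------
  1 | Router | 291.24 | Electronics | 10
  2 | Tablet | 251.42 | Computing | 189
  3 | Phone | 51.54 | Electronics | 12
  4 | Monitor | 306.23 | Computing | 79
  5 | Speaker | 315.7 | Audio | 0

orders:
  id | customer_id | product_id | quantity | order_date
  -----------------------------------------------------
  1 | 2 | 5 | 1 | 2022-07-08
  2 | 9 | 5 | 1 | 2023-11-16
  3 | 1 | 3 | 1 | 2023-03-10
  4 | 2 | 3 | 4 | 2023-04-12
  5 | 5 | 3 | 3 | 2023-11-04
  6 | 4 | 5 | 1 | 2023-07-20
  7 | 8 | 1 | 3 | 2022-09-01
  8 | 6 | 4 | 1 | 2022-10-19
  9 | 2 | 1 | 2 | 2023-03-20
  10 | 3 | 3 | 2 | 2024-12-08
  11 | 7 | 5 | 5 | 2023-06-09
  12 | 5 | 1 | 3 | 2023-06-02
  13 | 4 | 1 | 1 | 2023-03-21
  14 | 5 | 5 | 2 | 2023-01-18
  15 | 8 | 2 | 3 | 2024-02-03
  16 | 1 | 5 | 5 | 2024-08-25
SELECT name, price, stock FROM products WHERE price <= 112.81 AND stock < 113

Execution result:
name | price | stock
Phone | 51.54 | 12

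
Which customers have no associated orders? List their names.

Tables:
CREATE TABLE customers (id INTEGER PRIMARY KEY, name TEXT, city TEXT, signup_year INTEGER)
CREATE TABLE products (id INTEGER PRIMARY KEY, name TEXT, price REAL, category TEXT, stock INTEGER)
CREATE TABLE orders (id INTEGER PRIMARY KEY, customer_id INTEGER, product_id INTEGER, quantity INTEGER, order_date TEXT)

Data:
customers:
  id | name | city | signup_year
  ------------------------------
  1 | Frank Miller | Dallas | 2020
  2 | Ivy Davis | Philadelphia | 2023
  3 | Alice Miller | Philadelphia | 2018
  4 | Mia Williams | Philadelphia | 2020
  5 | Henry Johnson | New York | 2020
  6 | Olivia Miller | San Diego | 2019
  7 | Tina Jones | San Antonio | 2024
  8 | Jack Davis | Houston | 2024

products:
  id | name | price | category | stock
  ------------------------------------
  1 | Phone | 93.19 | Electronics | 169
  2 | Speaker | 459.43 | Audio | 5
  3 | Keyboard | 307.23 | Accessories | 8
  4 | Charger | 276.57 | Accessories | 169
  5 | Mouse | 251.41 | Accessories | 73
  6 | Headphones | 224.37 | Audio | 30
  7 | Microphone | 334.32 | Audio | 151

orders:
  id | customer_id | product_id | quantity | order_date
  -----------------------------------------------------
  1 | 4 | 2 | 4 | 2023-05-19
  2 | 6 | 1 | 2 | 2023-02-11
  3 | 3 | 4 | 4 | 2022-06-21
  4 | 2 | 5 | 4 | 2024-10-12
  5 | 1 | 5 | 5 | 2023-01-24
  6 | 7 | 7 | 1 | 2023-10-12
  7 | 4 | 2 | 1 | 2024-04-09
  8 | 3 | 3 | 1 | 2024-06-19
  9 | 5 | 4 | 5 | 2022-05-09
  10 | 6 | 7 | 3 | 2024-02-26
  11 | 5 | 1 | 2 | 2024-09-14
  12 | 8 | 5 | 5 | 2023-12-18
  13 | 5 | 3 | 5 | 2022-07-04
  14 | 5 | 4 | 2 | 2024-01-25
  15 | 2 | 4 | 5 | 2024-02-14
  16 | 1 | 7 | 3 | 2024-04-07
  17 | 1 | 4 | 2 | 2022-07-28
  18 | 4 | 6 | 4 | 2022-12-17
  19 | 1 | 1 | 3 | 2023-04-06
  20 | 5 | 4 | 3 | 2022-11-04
SELECT p.name FROM customers p LEFT JOIN orders c ON c.customer_id = p.id WHERE c.id IS NULL

Execution result:
(no rows)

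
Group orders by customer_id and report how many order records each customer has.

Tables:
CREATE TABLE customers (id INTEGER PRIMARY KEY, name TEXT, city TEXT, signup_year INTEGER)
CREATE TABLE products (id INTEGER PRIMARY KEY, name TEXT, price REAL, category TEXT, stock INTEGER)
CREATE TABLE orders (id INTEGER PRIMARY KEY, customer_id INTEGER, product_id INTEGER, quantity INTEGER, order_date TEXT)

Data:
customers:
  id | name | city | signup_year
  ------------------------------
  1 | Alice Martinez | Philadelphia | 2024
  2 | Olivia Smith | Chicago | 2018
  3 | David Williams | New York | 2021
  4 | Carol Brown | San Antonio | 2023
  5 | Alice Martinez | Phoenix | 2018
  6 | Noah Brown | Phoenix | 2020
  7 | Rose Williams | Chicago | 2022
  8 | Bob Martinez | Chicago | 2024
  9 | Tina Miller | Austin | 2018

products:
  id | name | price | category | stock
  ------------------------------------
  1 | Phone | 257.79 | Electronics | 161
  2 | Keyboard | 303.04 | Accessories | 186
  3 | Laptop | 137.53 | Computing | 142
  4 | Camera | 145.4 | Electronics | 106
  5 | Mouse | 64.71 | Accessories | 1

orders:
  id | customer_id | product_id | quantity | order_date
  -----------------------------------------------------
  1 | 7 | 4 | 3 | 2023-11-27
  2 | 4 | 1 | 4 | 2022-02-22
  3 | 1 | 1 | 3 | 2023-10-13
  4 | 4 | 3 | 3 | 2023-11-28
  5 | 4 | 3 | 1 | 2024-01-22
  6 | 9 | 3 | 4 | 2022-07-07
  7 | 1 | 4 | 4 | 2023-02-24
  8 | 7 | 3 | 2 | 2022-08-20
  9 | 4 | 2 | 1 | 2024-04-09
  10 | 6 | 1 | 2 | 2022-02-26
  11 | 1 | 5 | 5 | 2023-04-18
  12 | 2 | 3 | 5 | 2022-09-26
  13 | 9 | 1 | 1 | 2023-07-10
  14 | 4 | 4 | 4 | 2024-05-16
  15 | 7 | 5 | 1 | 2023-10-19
SELECT customer_id, COUNT(*) AS order_count FROM orders GROUP BY customer_id

Execution result:
customer_id | order_count
1 | 3
2 | 1
4 | 5
6 | 1
7 | 3
9 | 2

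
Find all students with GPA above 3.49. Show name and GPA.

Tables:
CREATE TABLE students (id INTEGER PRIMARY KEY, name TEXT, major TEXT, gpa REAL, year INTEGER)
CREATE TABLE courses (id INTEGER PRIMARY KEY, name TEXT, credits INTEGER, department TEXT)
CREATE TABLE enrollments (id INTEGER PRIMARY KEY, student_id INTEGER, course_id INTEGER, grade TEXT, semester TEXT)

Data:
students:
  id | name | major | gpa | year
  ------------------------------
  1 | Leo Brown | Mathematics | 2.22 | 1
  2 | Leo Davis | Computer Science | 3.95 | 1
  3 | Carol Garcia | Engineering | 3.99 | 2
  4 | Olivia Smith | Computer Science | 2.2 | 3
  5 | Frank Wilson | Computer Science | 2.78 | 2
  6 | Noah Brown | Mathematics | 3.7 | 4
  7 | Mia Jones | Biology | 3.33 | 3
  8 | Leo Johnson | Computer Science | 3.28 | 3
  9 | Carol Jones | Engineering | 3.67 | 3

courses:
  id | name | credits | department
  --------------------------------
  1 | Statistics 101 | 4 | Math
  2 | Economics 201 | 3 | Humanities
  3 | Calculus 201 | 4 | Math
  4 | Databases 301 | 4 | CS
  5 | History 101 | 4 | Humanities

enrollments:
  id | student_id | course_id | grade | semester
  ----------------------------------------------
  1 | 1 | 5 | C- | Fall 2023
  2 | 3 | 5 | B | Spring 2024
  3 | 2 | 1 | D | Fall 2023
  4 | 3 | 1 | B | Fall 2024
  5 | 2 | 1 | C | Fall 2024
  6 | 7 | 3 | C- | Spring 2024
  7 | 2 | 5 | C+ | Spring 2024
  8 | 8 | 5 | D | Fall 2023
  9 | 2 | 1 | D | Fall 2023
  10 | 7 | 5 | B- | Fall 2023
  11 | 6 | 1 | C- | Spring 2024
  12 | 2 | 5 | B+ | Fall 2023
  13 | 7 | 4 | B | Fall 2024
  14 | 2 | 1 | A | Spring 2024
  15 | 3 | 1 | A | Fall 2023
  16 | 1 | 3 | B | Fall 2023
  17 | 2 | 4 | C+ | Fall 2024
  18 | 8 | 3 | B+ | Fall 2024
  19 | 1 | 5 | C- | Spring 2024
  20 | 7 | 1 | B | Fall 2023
SELECT name, gpa FROM students WHERE gpa > 3.49

Execution result:
name | gpa
Leo Davis | 3.95
Carol Garcia | 3.99
Noah Brown | 3.70
Carol Jones | 3.67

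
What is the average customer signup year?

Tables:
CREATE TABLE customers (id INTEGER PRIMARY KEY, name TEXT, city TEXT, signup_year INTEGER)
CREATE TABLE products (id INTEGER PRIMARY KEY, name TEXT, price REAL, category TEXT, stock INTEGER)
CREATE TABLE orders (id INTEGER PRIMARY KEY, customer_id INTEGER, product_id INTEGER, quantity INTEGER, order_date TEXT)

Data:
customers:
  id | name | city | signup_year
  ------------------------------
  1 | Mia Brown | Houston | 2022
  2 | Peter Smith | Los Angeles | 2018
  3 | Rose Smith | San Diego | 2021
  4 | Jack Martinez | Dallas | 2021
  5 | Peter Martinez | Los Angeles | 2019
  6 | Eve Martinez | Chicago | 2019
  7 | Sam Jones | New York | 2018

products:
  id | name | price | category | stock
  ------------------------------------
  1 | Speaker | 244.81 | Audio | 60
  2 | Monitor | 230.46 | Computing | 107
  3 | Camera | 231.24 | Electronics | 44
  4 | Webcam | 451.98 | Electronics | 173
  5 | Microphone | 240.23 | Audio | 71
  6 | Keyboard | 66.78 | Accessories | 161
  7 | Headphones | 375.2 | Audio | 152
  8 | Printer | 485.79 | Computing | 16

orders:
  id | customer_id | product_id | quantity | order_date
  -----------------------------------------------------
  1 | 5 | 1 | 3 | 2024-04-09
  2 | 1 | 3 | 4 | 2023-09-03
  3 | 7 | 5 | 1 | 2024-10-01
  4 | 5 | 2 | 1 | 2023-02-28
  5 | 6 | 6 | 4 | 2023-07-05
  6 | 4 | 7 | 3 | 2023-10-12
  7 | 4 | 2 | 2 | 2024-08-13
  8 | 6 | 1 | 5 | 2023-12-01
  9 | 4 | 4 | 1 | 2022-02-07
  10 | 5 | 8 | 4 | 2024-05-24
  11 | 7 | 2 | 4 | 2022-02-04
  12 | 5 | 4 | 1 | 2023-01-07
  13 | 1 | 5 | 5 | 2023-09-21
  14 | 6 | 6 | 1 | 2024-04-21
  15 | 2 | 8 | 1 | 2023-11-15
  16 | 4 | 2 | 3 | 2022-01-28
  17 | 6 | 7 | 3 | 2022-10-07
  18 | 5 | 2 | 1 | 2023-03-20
SELECT AVG(signup_year) FROM customers

Execution result:
2019.71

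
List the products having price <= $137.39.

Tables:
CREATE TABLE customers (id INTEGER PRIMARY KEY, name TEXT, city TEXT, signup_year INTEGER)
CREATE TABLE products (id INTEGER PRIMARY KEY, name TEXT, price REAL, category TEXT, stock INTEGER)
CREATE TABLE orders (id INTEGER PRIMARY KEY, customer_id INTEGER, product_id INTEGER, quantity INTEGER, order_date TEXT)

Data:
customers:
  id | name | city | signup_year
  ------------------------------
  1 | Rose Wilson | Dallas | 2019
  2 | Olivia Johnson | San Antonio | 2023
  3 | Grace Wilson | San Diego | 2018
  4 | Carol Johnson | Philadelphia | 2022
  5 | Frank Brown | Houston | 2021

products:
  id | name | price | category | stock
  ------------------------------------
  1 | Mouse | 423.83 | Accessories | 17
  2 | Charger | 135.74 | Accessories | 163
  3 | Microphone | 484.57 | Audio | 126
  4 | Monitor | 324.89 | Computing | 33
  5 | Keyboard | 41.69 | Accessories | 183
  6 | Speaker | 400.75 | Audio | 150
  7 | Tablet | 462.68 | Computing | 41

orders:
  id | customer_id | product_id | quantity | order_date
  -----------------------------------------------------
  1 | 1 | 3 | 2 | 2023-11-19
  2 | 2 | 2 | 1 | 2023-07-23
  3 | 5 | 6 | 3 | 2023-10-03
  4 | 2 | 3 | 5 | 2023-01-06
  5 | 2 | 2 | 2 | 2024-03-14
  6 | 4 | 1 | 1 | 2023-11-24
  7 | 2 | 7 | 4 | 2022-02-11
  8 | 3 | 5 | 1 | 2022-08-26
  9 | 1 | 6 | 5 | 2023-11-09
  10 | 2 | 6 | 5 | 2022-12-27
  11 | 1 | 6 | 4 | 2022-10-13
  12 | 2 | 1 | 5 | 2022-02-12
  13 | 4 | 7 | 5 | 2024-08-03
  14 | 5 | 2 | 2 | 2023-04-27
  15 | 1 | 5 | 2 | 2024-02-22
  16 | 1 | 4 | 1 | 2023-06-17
SELECT name, price FROM products WHERE price <= 137.39

Execution result:
name | price
Charger | 135.74
Keyboard | 41.69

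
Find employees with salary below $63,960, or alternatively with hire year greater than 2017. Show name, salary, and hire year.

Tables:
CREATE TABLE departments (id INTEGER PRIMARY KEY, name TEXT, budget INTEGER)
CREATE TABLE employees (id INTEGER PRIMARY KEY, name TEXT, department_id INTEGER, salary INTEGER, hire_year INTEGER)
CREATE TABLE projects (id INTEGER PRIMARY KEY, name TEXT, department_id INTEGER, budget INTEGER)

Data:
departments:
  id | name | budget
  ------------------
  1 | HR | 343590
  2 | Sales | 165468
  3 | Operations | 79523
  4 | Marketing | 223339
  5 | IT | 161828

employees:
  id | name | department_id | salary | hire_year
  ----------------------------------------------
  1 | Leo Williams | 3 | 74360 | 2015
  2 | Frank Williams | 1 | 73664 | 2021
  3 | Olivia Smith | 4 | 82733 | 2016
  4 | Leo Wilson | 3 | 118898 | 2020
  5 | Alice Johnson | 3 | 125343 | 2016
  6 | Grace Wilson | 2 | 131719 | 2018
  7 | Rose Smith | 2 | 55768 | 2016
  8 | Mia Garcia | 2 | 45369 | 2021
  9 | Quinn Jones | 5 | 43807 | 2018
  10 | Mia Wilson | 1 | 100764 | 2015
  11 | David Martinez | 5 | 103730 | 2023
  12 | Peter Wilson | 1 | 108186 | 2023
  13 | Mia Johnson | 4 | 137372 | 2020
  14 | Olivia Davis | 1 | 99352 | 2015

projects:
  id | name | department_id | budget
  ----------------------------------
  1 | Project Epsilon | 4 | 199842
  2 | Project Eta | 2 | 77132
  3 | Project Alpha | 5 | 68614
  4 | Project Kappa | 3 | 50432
SELECT name, salary, hire_year FROM employees WHERE salary < 63960 OR hire_year > 2017

Execution result:
name | salary | hire_year
Frank Williams | 73664 | 2021
Leo Wilson | 118898 | 2020
Grace Wilson | 131719 | 2018
Rose Smith | 55768 | 2016
Mia Garcia | 45369 | 2021
Quinn Jones | 43807 | 2018
David Martinez | 103730 | 2023
Peter Wilson | 108186 | 2023
Mia Johnson | 137372 | 2020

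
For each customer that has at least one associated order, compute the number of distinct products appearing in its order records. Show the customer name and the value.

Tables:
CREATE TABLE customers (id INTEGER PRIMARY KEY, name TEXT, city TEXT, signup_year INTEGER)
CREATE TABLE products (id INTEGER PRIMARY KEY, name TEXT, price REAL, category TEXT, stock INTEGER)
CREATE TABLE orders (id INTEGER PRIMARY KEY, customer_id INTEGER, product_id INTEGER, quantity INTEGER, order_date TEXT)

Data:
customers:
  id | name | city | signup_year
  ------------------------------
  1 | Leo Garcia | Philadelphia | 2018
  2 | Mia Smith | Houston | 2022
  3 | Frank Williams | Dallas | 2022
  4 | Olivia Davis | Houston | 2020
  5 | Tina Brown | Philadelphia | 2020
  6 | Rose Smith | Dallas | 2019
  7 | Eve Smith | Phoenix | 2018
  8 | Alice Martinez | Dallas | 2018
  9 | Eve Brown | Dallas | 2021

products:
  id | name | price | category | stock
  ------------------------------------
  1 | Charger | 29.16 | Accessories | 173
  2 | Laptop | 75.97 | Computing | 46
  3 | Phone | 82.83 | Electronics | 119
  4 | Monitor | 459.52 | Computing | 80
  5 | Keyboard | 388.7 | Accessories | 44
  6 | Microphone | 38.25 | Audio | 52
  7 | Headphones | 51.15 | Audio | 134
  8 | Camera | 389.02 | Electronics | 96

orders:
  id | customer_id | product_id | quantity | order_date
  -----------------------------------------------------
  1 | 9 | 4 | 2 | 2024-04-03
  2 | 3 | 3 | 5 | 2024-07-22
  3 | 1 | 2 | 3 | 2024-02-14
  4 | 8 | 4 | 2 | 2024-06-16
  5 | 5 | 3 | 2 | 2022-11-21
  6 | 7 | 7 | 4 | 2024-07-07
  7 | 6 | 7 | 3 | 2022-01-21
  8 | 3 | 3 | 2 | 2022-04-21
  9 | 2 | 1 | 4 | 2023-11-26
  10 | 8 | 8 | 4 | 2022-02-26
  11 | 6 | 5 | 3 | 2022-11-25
SELECT p.name, COUNT(DISTINCT c.product_id) AS distinct_product_count FROM orders c JOIN customers p ON c.customer_id = p.id GROUP BY p.id, p.name

Execution result:
name | distinct_product_count
Leo Garcia | 1
Mia Smith | 1
Frank Williams | 1
Tina Brown | 1
Rose Smith | 2
Eve Smith | 1
Alice Martinez | 2
Eve Brown | 1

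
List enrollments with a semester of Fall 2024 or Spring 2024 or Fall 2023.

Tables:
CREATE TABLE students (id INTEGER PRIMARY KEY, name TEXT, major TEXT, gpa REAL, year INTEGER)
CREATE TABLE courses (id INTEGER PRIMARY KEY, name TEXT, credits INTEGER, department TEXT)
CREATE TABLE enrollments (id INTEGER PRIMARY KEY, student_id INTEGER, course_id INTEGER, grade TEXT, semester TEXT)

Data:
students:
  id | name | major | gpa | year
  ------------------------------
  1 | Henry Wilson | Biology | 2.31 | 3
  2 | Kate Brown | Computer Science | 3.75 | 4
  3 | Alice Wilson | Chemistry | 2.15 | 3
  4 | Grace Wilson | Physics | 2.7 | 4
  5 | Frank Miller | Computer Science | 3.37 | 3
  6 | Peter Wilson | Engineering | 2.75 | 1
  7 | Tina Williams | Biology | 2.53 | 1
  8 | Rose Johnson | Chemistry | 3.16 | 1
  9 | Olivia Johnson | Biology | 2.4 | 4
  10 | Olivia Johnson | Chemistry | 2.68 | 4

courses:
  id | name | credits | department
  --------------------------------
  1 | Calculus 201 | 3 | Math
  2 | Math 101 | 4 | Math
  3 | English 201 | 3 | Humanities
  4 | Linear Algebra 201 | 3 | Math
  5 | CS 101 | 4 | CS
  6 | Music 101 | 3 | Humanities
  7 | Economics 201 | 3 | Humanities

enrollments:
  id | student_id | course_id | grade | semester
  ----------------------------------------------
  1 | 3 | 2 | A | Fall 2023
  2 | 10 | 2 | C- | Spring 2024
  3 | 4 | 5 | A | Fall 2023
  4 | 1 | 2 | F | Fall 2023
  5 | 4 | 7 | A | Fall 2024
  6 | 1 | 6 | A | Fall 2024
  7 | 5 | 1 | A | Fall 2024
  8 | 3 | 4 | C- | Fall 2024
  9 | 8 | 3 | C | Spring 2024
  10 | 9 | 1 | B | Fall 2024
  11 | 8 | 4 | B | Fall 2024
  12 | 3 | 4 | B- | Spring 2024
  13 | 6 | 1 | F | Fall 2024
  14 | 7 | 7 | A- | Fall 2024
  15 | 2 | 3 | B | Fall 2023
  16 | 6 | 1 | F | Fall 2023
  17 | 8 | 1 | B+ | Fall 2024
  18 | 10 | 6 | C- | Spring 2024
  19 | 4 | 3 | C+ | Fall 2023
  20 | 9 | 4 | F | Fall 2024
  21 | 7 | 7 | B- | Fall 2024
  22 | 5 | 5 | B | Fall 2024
SELECT id, semester FROM enrollments WHERE semester IN ('Fall 2024', 'Spring 2024', 'Fall 2023')

Execution result:
id | semester
1 | Fall 2023
2 | Spring 2024
3 | Fall 2023
4 | Fall 2023
5 | Fall 2024
6 | Fall 2024
7 | Fall 2024
8 | Fall 2024
9 | Spring 2024
10 | Fall 2024
11 | Fall 2024
12 | Spring 2024
13 | Fall 2024
14 | Fall 2024
15 | Fall 2023
16 | Fall 2023
17 | Fall 2024
18 | Spring 2024
19 | Fall 2023
20 | Fall 2024
21 | Fall 2024
22 | Fall 2024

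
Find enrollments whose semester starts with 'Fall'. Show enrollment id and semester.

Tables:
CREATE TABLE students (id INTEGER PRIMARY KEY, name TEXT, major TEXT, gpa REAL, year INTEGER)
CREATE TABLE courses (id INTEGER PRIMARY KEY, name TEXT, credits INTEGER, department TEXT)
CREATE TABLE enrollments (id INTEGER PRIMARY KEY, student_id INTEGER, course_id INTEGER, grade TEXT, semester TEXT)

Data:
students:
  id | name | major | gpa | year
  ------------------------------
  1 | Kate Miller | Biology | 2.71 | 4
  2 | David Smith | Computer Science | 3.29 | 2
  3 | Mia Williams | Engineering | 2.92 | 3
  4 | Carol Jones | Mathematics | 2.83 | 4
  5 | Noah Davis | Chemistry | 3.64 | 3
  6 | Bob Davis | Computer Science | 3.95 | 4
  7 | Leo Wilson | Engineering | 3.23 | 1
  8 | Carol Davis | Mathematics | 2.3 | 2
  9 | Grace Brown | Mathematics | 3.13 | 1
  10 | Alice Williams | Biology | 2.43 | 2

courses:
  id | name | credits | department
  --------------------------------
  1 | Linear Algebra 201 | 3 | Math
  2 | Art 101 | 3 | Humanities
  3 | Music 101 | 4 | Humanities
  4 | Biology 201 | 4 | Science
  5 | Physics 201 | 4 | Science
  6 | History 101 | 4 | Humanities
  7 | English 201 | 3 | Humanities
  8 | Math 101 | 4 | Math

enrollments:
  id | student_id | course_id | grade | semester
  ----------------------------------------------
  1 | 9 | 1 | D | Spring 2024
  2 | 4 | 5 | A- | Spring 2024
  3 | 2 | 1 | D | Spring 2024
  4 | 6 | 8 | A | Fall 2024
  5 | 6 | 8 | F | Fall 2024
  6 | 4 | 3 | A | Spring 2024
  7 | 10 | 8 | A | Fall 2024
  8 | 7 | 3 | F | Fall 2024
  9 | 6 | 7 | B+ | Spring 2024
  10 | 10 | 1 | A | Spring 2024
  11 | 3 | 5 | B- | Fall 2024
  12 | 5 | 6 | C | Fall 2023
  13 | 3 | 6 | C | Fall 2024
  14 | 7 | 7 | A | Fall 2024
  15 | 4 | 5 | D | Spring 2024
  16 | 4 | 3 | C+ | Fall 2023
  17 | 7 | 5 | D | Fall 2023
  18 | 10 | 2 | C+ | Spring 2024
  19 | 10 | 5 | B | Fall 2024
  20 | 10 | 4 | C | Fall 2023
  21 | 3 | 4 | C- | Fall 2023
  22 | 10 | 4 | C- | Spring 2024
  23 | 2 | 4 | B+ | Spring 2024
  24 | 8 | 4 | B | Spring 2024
SELECT id, semester FROM enrollments WHERE semester LIKE 'Fall%'

Execution result:
id | semester
4 | Fall 2024
5 | Fall 2024
7 | Fall 2024
8 | Fall 2024
11 | Fall 2024
12 | Fall 2023
13 | Fall 2024
14 | Fall 2024
16 | Fall 2023
17 | Fall 2023
19 | Fall 2024
20 | Fall 2023
21 | Fall 2023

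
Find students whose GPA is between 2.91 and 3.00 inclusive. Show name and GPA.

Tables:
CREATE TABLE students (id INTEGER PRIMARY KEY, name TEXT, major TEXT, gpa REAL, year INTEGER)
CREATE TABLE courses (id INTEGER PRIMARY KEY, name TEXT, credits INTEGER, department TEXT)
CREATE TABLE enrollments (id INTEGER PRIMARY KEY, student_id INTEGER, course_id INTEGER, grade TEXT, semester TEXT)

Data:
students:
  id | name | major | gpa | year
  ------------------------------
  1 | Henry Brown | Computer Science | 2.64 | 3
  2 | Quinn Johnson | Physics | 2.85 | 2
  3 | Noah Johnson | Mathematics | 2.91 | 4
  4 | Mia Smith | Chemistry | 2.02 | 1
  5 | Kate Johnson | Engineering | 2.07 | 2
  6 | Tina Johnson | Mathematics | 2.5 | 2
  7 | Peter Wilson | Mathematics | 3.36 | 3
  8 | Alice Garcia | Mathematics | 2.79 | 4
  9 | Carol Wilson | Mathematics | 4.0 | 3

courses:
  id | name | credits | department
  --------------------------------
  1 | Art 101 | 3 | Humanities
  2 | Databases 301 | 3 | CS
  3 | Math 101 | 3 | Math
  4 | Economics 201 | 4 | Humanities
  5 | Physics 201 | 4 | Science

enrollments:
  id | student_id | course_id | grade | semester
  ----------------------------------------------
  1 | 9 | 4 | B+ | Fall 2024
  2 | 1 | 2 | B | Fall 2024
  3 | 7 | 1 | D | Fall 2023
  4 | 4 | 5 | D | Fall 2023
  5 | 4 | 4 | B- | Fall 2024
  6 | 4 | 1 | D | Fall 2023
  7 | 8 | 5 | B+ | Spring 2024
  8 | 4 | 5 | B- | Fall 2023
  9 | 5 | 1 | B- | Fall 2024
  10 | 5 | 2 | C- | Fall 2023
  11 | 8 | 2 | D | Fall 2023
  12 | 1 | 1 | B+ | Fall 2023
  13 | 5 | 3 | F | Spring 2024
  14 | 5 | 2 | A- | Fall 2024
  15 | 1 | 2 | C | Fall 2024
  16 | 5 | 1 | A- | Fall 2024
SELECT name, gpa FROM students WHERE gpa BETWEEN 2.91 AND 3.0

Execution result:
name | gpa
Noah Johnson | 2.91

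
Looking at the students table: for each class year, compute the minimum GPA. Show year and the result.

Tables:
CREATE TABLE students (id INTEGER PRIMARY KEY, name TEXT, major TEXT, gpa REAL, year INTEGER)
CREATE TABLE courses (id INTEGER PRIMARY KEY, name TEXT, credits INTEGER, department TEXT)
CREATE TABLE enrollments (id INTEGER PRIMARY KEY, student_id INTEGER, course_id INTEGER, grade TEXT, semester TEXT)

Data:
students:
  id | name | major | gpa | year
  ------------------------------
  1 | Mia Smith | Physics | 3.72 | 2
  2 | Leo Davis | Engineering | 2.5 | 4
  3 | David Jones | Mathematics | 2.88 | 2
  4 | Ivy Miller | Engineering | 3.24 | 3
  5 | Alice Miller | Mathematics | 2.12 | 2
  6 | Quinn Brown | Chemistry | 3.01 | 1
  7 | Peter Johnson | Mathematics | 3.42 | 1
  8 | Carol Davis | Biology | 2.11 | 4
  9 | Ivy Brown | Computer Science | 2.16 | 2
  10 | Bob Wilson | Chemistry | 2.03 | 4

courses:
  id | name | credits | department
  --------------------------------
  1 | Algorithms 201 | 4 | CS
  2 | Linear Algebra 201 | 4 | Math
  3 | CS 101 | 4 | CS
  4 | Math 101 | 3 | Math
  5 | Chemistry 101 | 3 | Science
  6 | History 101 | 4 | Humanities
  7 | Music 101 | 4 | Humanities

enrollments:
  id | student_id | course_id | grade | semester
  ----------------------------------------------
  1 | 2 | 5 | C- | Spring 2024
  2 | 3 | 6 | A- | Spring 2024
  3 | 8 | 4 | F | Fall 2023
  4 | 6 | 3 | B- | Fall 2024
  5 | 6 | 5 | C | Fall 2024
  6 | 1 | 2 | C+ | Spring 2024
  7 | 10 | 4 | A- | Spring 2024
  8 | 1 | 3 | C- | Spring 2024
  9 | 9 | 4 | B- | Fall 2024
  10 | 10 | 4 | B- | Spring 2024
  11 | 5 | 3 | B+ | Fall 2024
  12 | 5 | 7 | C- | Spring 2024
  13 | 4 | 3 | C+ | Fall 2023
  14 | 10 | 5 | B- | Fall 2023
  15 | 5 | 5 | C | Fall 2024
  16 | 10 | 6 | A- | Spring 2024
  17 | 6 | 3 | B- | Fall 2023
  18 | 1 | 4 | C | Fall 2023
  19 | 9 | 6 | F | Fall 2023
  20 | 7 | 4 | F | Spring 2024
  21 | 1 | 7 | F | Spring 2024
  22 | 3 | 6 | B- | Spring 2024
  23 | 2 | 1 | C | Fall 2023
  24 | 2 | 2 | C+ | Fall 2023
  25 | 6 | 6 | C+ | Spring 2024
SELECT year, MIN(gpa) AS min_gpa FROM students GROUP BY year

Execution result:
year | min_gpa
1 | 3.01
2 | 2.12
3 | 3.24
4 | 2.03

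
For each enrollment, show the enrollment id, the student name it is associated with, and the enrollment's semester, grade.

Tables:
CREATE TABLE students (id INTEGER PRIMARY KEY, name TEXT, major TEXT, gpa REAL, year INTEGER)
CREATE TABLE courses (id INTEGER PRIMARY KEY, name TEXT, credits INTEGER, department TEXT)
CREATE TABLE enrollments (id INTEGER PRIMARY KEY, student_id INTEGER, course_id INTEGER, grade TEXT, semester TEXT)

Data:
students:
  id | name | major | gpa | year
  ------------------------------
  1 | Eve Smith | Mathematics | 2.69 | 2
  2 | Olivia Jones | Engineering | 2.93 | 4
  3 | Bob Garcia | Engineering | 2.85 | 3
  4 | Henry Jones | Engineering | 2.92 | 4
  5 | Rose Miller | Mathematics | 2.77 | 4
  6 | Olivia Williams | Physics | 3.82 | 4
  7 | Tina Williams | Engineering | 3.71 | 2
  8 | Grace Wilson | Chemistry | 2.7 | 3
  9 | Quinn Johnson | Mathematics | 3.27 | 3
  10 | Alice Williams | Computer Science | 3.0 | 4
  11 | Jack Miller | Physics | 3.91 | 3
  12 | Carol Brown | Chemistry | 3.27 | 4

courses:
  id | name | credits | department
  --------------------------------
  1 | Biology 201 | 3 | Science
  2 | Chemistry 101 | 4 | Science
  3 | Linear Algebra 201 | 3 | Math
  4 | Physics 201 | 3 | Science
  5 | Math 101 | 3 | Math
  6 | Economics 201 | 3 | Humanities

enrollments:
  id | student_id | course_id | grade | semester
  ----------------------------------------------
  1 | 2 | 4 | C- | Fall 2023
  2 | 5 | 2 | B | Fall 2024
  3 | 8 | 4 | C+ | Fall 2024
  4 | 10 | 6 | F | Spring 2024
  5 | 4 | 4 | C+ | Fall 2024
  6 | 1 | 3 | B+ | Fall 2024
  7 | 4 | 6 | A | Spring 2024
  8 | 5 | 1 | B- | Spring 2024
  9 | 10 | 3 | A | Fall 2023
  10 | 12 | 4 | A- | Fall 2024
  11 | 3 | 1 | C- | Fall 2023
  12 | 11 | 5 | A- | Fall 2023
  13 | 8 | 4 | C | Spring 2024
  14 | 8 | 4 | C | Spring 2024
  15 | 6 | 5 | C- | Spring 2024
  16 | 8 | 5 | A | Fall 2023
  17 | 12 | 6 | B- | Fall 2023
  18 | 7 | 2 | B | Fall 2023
SELECT c.id, p.name AS student, c.semester, c.grade FROM enrollments c JOIN students p ON c.student_id = p.id

Execution result:
id | student | semester | grade
1 | Olivia Jones | Fall 2023 | C-
2 | Rose Miller | Fall 2024 | B
3 | Grace Wilson | Fall 2024 | C+
4 | Alice Williams | Spring 2024 | F
5 | Henry Jones | Fall 2024 | C+
6 | Eve Smith | Fall 2024 | B+
7 | Henry Jones | Spring 2024 | A
8 | Rose Miller | Spring 2024 | B-
9 | Alice Williams | Fall 2023 | A
10 | Carol Brown | Fall 2024 | A-
11 | Bob Garcia | Fall 2023 | C-
12 | Jack Miller | Fall 2023 | A-
13 | Grace Wilson | Spring 2024 | C
14 | Grace Wilson | Spring 2024 | C
15 | Olivia Williams | Spring 2024 | C-
16 | Grace Wilson | Fall 2023 | A
17 | Carol Brown | Fall 2023 | B-
18 | Tina Williams | Fall 2023 | B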